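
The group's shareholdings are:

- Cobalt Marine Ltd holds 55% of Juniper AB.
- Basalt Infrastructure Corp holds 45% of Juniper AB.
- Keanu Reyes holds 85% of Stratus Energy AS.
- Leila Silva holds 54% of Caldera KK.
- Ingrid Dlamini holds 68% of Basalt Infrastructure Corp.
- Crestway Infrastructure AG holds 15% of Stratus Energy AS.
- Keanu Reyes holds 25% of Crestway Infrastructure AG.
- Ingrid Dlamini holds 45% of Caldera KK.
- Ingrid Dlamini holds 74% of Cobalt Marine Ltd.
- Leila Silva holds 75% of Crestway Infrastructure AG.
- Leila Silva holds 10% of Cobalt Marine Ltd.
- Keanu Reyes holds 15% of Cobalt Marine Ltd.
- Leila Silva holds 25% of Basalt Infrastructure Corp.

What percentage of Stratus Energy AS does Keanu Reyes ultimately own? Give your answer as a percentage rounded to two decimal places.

Keanu reaches Stratus along 2 paths.
Direct stake: 85% = 85%.
Via Crestway: 25% × 15% = 3.75%.
Total: 85% + 3.75% = 88.75%.

88.75%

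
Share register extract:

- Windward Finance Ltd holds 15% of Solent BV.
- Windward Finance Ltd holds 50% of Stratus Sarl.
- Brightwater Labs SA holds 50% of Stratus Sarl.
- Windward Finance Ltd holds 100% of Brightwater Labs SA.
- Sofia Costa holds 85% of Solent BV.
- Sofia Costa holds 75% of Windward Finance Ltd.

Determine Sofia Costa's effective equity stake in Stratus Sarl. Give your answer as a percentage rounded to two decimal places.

75.00%

Sofia reaches Stratus along 2 paths.
Via Windward: 75% × 50% = 37.5%.
Via Windward → Brightwater: 75% × 100% × 50% = 37.5%.
Total: 37.5% + 37.5% = 75%.
Rounded: 75.00%.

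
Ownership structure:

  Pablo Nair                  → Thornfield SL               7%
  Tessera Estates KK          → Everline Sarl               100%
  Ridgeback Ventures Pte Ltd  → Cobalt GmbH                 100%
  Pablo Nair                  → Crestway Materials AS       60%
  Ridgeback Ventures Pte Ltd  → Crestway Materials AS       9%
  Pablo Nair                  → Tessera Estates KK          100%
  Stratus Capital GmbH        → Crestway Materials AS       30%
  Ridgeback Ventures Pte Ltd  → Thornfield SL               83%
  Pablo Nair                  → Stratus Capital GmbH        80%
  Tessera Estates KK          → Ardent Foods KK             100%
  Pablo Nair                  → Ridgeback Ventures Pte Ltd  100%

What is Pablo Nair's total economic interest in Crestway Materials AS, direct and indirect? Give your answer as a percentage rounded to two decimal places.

Pablo reaches Crestway along 3 paths.
Via Stratus: 80% × 30% = 24%.
Via Ridgeback: 100% × 9% = 9%.
Direct stake: 60% = 60%.
Total: 24% + 9% + 60% = 93%.
Rounded: 93.00%.

93.00%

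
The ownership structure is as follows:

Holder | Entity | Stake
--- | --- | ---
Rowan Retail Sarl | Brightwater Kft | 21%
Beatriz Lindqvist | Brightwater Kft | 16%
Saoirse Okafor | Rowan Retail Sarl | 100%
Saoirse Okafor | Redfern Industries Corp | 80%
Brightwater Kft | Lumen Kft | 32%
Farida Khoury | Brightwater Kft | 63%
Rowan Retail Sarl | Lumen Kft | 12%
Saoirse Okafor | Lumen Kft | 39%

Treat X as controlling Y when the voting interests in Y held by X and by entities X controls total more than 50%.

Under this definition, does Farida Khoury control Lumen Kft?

Farida holds 63% of Brightwater, so Farida controls Brightwater.
In Lumen, Farida's side holds only 32%, not > 50%.
So Farida does not control Lumen.

No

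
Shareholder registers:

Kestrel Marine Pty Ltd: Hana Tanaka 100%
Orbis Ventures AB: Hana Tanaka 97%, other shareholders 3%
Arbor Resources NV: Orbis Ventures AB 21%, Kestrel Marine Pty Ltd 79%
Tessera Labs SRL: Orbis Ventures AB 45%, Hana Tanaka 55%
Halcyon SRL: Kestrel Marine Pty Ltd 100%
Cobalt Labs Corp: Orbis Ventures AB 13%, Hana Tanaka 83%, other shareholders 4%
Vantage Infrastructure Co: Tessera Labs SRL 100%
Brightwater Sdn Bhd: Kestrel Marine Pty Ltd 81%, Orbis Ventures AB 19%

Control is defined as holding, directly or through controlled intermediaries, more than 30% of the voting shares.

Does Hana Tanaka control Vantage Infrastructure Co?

Hana holds 97% of Orbis, so Hana controls Orbis.
Orbis and Hana together hold 45% + 55% = 100% of Tessera, so Hana controls Tessera.
Tessera holds 100% of Vantage, so Hana controls Vantage.

Yes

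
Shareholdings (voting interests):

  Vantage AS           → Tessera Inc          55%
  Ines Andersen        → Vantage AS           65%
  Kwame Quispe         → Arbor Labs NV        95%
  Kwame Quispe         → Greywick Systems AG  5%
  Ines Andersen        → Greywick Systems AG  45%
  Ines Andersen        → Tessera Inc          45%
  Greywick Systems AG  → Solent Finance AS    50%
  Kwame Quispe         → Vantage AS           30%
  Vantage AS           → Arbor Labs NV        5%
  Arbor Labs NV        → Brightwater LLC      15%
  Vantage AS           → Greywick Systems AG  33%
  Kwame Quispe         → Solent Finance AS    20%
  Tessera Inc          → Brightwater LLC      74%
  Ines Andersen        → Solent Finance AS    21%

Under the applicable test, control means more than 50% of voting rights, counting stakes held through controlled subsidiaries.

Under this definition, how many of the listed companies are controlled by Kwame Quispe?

1

Kwame holds 95% of Arbor, so Kwame controls Arbor.
No other company's threshold is met.
Kwame controls 1 company.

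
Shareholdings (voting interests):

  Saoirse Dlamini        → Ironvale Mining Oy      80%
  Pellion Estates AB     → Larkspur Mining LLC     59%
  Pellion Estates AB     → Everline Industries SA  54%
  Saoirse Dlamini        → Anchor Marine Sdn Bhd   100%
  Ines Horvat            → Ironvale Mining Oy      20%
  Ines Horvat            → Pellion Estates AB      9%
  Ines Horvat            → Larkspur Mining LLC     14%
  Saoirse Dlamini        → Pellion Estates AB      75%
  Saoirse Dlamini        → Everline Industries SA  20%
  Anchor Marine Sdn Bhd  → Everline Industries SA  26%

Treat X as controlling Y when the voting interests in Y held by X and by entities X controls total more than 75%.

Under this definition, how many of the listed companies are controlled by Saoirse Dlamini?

2

Saoirse holds 100% of Anchor, so Saoirse controls Anchor.
Saoirse holds 80% of Ironvale, so Saoirse controls Ironvale.
No other company's threshold is met.
Saoirse controls 2 companies.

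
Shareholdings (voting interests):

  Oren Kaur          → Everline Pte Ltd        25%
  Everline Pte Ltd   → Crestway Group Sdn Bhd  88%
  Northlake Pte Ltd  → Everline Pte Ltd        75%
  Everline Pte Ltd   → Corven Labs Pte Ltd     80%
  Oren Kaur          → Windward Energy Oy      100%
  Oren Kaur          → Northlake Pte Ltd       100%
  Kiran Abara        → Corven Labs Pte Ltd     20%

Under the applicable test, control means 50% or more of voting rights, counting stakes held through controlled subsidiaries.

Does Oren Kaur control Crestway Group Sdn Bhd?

Yes

Oren holds 100% of Northlake, so Oren controls Northlake.
Northlake and Oren together hold 75% + 25% = 100% of Everline, so Oren controls Everline.
Everline holds 88% of Crestway, so Oren controls Crestway.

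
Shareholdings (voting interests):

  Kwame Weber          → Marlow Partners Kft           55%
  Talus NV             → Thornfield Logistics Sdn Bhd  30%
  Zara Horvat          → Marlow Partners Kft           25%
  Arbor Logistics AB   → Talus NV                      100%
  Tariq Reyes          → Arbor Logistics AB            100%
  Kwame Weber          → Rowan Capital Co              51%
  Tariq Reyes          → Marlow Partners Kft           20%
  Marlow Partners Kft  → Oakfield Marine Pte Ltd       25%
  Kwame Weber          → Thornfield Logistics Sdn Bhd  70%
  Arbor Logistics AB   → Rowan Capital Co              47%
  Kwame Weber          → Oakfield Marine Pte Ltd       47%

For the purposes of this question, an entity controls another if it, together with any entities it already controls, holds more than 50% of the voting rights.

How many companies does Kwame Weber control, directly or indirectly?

Kwame holds 55% of Marlow, so Kwame controls Marlow.
Marlow and Kwame together hold 25% + 47% = 72% of Oakfield, so Kwame controls Oakfield.
Kwame holds 70% of Thornfield, so Kwame controls Thornfield.
Kwame holds 51% of Rowan, so Kwame controls Rowan.
No other company's threshold is met.
Kwame controls 4 companies.

4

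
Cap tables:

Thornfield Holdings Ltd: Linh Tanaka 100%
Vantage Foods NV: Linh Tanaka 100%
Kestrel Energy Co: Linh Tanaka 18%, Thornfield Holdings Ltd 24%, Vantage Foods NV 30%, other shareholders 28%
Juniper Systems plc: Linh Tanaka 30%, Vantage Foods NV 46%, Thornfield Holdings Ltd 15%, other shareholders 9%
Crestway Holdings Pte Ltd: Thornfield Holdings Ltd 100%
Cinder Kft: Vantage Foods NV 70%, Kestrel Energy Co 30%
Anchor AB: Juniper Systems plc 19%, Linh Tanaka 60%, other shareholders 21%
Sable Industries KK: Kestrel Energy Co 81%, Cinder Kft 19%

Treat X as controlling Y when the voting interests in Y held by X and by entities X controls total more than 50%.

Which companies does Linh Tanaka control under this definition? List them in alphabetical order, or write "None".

Anchor AB, Cinder Kft, Crestway Holdings Pte Ltd, Juniper Systems plc, Kestrel Energy Co, Sable Industries KK, Thornfield Holdings Ltd, Vantage Foods NV

Linh holds 100% of Thornfield, so Linh controls Thornfield.
Linh holds 100% of Vantage, so Linh controls Vantage.
Linh and Thornfield and Vantage together hold 18% + 24% + 30% = 72% of Kestrel, so Linh controls Kestrel.
Linh and Vantage and Thornfield together hold 30% + 46% + 15% = 91% of Juniper, so Linh controls Juniper.
Thornfield holds 100% of Crestway, so Linh controls Crestway.
Vantage and Kestrel together hold 70% + 30% = 100% of Cinder, so Linh controls Cinder.
Juniper and Linh together hold 19% + 60% = 79% of Anchor, so Linh controls Anchor.
Kestrel and Cinder together hold 81% + 19% = 100% of Sable, so Linh controls Sable.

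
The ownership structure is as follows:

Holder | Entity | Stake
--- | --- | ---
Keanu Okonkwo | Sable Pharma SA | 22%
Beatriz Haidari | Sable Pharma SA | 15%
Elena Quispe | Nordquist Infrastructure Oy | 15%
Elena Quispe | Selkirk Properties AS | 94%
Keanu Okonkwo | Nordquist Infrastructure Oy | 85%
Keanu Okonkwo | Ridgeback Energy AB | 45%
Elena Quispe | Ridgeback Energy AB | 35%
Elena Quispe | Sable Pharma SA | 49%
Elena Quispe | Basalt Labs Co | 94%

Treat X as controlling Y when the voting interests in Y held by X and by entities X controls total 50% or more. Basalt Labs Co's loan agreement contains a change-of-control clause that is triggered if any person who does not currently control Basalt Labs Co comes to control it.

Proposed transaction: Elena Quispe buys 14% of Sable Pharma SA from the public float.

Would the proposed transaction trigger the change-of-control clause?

No

The purchase changes only Elena's holdings, so Elena is the only person who could newly come to control Basalt.
Elena holds 94% of Basalt, so Elena controls Basalt.
So Elena already controls Basalt before the transaction.
After the purchase, Elena's direct stake in Sable rises to 49% + 14% = 63%.
Elena controlled Basalt already, so this is not a new person acquiring control; every other person's position is unchanged or reduced.
No new person acquires control, so the clause is not triggered.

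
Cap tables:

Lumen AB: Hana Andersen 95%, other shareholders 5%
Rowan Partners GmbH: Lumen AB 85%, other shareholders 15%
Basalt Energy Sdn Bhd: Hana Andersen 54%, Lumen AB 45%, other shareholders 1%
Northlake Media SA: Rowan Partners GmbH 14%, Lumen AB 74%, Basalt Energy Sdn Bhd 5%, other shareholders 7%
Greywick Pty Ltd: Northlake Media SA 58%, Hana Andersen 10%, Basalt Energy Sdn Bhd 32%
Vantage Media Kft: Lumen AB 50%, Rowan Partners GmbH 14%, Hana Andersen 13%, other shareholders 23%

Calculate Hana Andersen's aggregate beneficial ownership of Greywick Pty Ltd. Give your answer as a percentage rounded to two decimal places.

Hana reaches Greywick along 7 paths.
Via Lumen → Rowan → Northlake: 95% × 85% × 14% × 58% = 6.5569%.
Via Lumen → Northlake: 95% × 74% × 58% = 40.774%.
Via Basalt → Northlake: 54% × 5% × 58% = 1.566%.
Via Lumen → Basalt → Northlake: 95% × 45% × 5% × 58% = 1.23975%.
Direct stake: 10% = 10%.
Via Basalt: 54% × 32% = 17.28%.
Via Lumen → Basalt: 95% × 45% × 32% = 13.68%.
Total: 6.5569% + 40.774% + 1.566% + 1.23975% + 10% + 17.28% + 13.68% = 91.09665%.
Rounded: 91.10%.

91.10%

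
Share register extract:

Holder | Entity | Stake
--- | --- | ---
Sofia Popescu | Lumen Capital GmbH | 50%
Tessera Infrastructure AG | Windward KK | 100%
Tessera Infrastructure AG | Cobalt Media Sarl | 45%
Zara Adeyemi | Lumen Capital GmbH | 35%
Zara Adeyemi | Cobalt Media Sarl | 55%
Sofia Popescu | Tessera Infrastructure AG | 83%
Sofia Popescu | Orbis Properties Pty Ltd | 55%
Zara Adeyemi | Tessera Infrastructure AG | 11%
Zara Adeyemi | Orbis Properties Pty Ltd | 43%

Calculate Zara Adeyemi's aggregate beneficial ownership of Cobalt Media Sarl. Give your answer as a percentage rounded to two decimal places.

Zara reaches Cobalt along 2 paths.
Via Tessera: 11% × 45% = 4.95%.
Direct stake: 55% = 55%.
Total: 4.95% + 55% = 59.95%.

59.95%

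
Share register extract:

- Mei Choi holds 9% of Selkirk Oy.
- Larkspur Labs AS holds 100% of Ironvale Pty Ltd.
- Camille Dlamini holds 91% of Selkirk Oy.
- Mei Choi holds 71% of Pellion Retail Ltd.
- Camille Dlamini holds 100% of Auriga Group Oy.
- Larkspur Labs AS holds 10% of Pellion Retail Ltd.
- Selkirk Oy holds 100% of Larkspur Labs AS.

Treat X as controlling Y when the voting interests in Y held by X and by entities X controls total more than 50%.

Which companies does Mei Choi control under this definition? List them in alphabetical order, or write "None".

Pellion Retail Ltd

Mei holds 71% of Pellion, so Mei controls Pellion.
No other company's threshold is met.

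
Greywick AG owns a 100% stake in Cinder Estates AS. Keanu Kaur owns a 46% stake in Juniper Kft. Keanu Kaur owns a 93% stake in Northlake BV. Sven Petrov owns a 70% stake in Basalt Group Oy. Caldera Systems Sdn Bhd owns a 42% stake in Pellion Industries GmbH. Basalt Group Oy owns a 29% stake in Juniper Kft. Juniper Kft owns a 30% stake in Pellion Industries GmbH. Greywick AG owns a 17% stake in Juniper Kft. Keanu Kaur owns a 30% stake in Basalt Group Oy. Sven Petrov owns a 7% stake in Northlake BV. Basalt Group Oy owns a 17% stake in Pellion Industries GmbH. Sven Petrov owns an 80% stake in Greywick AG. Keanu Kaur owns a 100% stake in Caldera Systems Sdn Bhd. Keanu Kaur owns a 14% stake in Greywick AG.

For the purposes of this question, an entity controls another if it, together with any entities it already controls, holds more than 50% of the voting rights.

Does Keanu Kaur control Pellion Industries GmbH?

No

Keanu holds 93% of Northlake, so Keanu controls Northlake.
Keanu holds 100% of Caldera, so Keanu controls Caldera.
In Pellion, Keanu's side holds only 42%, not > 50%.
So Keanu does not control Pellion.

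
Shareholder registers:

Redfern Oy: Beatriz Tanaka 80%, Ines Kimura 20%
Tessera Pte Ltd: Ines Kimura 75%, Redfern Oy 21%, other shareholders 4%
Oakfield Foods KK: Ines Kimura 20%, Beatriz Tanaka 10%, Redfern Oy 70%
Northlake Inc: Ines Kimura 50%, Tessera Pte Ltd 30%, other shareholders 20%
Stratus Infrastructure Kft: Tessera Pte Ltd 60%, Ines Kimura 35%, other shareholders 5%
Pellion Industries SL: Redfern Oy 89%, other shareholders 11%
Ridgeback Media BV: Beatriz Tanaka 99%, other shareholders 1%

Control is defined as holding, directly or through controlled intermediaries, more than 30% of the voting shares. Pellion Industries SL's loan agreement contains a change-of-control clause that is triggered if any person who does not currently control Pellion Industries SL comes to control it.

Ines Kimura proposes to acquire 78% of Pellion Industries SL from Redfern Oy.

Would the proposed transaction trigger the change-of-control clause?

The purchase adds only to Ines's holdings (Redfern's stake shrinks), so Ines is the only person who could newly come to control Pellion.
Ines holds 75% of Tessera, so Ines controls Tessera.
Ines and Tessera together hold 50% + 30% = 80% of Northlake, so Ines controls Northlake.
Tessera and Ines together hold 60% + 35% = 95% of Stratus, so Ines controls Stratus.
Neither Ines nor any entity Ines controls holds any voting interest in Pellion.
So before the transaction, Ines does not control Pellion.
After the purchase, Ines holds 78% of Pellion directly, and Redfern's stake falls to 11%.
Ines holds 78% of Pellion, so Ines controls Pellion.
Ines did not control Pellion before and does after, so the clause is triggered.

Yes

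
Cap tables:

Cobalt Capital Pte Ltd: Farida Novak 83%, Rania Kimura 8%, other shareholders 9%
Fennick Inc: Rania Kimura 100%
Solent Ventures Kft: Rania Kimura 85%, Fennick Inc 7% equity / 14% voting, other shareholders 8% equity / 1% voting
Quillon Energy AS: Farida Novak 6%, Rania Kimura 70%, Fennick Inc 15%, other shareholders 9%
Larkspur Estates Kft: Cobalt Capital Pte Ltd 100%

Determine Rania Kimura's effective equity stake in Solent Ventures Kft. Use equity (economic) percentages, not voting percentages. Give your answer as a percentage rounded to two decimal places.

92.00%

Rania reaches Solent along 2 paths.
Direct stake: 85% = 85%.
Via Fennick: 100% × 7% = 7%.
Total: 85% + 7% = 92%.
Rounded: 92.00%.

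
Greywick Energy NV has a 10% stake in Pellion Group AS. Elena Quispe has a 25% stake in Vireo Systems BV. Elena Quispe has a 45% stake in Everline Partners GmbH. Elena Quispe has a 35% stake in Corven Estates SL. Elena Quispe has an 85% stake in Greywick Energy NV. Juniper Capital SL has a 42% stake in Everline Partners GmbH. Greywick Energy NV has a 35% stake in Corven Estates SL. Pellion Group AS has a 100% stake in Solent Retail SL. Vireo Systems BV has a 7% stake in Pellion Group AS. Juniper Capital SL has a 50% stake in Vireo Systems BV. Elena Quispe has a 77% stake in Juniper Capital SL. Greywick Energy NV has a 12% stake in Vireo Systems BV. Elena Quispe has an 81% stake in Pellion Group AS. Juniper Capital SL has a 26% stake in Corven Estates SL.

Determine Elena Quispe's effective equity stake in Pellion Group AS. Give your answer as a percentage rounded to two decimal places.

94.66%

Elena reaches Pellion along 5 paths.
Direct stake: 81% = 81%.
Via Greywick: 85% × 10% = 8.5%.
Via Juniper → Vireo: 77% × 50% × 7% = 2.695%.
Via Vireo: 25% × 7% = 1.75%.
Via Greywick → Vireo: 85% × 12% × 7% = 0.714%.
Total: 81% + 8.5% + 2.695% + 1.75% + 0.714% = 94.659%.
Rounded: 94.66%.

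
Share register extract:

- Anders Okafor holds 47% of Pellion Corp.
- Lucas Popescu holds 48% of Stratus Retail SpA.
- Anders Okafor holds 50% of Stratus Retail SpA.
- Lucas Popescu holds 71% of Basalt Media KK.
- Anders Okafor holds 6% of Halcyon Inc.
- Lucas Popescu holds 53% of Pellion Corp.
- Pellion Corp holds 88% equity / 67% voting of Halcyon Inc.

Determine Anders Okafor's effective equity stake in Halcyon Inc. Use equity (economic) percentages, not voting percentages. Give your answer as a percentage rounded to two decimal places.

47.36%

Anders reaches Halcyon along 2 paths.
Via Pellion: 47% × 88% = 41.36%.
Direct stake: 6% = 6%.
Total: 41.36% + 6% = 47.36%.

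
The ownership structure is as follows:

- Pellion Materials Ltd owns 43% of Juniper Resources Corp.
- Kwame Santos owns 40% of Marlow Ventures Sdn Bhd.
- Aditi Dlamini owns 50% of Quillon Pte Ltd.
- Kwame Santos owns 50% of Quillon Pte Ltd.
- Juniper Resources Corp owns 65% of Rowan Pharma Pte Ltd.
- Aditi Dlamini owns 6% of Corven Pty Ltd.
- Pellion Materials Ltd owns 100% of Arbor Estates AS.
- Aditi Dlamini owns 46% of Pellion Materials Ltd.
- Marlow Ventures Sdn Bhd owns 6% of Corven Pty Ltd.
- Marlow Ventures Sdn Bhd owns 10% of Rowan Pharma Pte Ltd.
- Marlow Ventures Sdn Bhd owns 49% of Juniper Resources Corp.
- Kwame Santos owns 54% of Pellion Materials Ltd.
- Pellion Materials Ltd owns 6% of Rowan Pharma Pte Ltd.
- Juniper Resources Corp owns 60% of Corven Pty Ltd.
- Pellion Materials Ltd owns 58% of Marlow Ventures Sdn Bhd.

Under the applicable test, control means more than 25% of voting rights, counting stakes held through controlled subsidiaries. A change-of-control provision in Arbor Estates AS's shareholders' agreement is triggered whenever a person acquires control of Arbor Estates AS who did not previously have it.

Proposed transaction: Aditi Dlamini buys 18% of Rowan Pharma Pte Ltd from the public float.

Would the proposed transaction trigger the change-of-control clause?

The purchase changes only Aditi's holdings, so Aditi is the only person who could newly come to control Arbor.
Aditi holds 46% of Pellion, so Aditi controls Pellion.
Pellion holds 100% of Arbor, so Aditi controls Arbor.
So Aditi already controls Arbor before the transaction.
After the purchase, Aditi holds 18% of Rowan directly.
Aditi controlled Arbor already, so this is not a new person acquiring control; every other person's position is unchanged or reduced.
No new person acquires control, so the clause is not triggered.

No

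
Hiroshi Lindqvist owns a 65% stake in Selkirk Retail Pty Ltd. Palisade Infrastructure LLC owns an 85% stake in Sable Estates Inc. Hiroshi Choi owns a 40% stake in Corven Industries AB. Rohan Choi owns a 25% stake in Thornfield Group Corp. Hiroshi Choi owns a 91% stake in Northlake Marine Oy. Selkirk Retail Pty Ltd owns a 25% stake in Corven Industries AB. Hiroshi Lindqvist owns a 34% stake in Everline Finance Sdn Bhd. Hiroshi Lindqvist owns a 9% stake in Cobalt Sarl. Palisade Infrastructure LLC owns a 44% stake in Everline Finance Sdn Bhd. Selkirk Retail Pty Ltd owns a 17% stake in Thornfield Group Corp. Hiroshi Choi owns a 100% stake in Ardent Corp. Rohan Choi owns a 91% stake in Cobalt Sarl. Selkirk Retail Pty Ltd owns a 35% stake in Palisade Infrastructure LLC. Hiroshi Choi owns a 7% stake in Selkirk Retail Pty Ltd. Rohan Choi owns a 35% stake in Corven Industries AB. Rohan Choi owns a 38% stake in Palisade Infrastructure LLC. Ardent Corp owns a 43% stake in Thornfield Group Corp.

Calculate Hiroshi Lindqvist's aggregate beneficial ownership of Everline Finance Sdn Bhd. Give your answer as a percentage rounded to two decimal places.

Hiroshi Lindqvist reaches Everline along 2 paths.
Direct stake: 34% = 34%.
Via Selkirk → Palisade: 65% × 35% × 44% = 10.01%.
Total: 34% + 10.01% = 44.01%.

44.01%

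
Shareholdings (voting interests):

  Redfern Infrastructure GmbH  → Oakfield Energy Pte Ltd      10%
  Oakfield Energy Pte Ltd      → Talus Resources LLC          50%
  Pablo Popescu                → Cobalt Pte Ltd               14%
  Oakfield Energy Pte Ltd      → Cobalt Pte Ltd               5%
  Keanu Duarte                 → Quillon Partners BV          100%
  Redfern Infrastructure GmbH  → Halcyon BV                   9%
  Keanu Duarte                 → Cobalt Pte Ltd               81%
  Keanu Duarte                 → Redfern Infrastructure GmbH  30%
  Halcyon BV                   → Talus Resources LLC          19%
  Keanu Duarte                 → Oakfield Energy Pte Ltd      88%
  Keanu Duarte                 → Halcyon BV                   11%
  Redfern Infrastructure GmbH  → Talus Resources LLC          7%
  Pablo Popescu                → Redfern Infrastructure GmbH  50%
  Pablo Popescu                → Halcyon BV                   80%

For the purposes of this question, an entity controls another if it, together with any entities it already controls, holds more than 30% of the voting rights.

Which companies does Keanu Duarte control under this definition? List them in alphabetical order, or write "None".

Cobalt Pte Ltd, Oakfield Energy Pte Ltd, Quillon Partners BV, Talus Resources LLC

Keanu holds 88% of Oakfield, so Keanu controls Oakfield.
Keanu holds 100% of Quillon, so Keanu controls Quillon.
Oakfield holds 50% of Talus, so Keanu controls Talus.
Keanu and Oakfield together hold 81% + 5% = 86% of Cobalt, so Keanu controls Cobalt.
No other company's threshold is met.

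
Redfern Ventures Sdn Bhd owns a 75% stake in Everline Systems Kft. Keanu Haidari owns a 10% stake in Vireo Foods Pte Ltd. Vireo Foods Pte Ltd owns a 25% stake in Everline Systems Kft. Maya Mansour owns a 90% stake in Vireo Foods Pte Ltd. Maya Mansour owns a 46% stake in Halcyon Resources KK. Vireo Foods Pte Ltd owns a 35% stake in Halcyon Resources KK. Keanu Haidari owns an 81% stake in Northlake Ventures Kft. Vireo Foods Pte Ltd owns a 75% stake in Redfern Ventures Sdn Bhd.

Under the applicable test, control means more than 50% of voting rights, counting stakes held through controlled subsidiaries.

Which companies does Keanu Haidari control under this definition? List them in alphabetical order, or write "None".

Northlake Ventures Kft

Keanu holds 81% of Northlake, so Keanu controls Northlake.
No other company's threshold is met.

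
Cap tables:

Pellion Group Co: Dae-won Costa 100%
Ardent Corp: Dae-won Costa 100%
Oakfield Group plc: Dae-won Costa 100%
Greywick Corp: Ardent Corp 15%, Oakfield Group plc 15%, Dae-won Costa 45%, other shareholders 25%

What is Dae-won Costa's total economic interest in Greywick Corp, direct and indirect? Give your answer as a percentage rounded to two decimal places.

Dae-won reaches Greywick along 3 paths.
Via Ardent: 100% × 15% = 15%.
Via Oakfield: 100% × 15% = 15%.
Direct stake: 45% = 45%.
Total: 15% + 15% + 45% = 75%.
Rounded: 75.00%.

75.00%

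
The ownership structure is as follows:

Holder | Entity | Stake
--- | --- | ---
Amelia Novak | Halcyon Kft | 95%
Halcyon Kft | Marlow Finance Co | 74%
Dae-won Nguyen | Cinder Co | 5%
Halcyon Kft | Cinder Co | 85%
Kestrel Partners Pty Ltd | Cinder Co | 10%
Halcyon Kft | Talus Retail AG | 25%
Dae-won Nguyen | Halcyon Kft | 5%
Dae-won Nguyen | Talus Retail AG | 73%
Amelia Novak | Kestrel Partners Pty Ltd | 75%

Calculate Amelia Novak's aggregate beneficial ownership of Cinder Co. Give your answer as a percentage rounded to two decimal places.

Amelia reaches Cinder along 2 paths.
Via Kestrel: 75% × 10% = 7.5%.
Via Halcyon: 95% × 85% = 80.75%.
Total: 7.5% + 80.75% = 88.25%.

88.25%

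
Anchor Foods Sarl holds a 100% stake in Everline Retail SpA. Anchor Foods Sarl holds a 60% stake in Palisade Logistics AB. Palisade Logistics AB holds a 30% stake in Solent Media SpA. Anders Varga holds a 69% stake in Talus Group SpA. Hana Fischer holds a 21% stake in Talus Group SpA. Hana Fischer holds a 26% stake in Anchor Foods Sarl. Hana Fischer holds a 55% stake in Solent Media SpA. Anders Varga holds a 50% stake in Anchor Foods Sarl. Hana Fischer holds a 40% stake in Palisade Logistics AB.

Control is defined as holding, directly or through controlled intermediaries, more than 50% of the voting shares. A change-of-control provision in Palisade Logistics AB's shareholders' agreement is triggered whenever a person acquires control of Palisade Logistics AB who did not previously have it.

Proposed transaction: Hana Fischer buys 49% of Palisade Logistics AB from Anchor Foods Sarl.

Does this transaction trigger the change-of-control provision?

Yes

The purchase adds only to Hana's holdings (Anchor's stake shrinks), so Hana is the only person who could newly come to control Palisade.
Hana holds 55% of Solent, so Hana controls Solent.
In Palisade, Hana's side holds only 40%, not > 50%.
So before the transaction, Hana does not control Palisade.
After the purchase, Hana's direct stake in Palisade rises to 40% + 49% = 89%, and Anchor's stake falls to 11%.
Hana holds 89% of Palisade, so Hana controls Palisade.
Hana did not control Palisade before and does after, so the clause is triggered.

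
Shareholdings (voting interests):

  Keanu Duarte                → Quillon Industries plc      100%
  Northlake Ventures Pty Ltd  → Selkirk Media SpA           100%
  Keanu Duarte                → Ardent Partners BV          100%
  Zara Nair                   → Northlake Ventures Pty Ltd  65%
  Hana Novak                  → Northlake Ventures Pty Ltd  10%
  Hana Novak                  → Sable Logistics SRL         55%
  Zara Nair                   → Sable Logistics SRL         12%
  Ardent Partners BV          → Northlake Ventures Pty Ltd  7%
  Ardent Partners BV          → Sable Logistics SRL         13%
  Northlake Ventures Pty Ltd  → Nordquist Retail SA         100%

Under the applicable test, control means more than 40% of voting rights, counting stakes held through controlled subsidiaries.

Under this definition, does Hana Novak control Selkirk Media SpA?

No

Hana holds 55% of Sable, so Hana controls Sable.
Neither Hana nor any entity Hana controls holds any voting interest in Selkirk.
So Hana does not control Selkirk.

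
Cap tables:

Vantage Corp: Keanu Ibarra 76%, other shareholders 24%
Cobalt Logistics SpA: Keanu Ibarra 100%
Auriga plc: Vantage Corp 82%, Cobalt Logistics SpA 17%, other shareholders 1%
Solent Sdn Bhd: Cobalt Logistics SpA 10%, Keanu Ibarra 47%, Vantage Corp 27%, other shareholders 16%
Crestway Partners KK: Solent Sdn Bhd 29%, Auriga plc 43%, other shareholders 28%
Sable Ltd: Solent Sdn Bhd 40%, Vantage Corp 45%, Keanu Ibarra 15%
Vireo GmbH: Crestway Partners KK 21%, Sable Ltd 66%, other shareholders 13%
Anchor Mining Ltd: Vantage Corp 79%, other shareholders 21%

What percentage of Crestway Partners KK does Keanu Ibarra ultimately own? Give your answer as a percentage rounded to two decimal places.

56.59%

Keanu reaches Crestway along 5 paths.
Via Cobalt → Solent: 100% × 10% × 29% = 2.9%.
Via Solent: 47% × 29% = 13.63%.
Via Vantage → Solent: 76% × 27% × 29% = 5.9508%.
Via Vantage → Auriga: 76% × 82% × 43% = 26.7976%.
Via Cobalt → Auriga: 100% × 17% × 43% = 7.31%.
Total: 2.9% + 13.63% + 5.9508% + 26.7976% + 7.31% = 56.5884%.
Rounded: 56.59%.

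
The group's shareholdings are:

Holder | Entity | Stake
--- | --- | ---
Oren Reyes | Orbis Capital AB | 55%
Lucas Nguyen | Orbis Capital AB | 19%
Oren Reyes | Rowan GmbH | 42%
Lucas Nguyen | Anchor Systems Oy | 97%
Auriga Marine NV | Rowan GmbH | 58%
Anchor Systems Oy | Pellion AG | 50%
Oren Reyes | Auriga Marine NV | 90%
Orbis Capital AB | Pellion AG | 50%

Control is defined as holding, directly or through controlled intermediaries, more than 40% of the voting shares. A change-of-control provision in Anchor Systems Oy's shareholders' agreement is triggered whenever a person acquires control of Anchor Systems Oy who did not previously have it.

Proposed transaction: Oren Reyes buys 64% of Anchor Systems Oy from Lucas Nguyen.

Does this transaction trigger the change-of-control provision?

Yes

The purchase adds only to Oren's holdings (Lucas's stake shrinks), so Oren is the only person who could newly come to control Anchor.
Oren holds 55% of Orbis, so Oren controls Orbis.
Oren holds 90% of Auriga, so Oren controls Auriga.
Oren and Auriga together hold 42% + 58% = 100% of Rowan, so Oren controls Rowan.
Orbis holds 50% of Pellion, so Oren controls Pellion.
Neither Oren nor any entity Oren controls holds any voting interest in Anchor.
So before the transaction, Oren does not control Anchor.
After the purchase, Oren holds 64% of Anchor directly, and Lucas's stake falls to 33%.
Oren holds 64% of Anchor, so Oren controls Anchor.
Oren did not control Anchor before and does after, so the clause is triggered.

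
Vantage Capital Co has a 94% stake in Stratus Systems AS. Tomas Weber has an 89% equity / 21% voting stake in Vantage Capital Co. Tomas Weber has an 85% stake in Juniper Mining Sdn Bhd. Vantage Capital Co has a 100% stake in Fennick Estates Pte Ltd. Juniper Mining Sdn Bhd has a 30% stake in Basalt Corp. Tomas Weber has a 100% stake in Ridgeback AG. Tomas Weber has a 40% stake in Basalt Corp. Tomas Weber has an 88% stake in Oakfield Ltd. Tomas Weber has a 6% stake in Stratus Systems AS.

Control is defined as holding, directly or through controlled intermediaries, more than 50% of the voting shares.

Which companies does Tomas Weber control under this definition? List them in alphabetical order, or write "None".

Basalt Corp, Juniper Mining Sdn Bhd, Oakfield Ltd, Ridgeback AG

Tomas holds 88% of Oakfield, so Tomas controls Oakfield.
Tomas holds 85% of Juniper, so Tomas controls Juniper.
Juniper and Tomas together hold 30% + 40% = 70% of Basalt, so Tomas controls Basalt.
Tomas holds 100% of Ridgeback, so Tomas controls Ridgeback.
No other company's threshold is met.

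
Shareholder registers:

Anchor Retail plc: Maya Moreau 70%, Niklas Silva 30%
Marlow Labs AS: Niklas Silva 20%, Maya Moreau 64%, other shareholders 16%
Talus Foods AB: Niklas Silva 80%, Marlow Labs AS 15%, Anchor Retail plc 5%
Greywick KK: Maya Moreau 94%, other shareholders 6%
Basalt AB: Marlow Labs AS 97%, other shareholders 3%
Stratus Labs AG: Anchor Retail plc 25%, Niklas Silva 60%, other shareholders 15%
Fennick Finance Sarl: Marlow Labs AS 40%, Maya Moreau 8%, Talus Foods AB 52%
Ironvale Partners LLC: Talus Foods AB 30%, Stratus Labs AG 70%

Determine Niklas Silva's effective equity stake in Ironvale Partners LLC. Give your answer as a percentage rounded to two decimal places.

Niklas reaches Ironvale along 5 paths.
Via Talus: 80% × 30% = 24%.
Via Marlow → Talus: 20% × 15% × 30% = 0.9%.
Via Anchor → Talus: 30% × 5% × 30% = 0.45%.
Via Anchor → Stratus: 30% × 25% × 70% = 5.25%.
Via Stratus: 60% × 70% = 42%.
Total: 24% + 0.9% + 0.45% + 5.25% + 42% = 72.6%.
Rounded: 72.60%.

72.60%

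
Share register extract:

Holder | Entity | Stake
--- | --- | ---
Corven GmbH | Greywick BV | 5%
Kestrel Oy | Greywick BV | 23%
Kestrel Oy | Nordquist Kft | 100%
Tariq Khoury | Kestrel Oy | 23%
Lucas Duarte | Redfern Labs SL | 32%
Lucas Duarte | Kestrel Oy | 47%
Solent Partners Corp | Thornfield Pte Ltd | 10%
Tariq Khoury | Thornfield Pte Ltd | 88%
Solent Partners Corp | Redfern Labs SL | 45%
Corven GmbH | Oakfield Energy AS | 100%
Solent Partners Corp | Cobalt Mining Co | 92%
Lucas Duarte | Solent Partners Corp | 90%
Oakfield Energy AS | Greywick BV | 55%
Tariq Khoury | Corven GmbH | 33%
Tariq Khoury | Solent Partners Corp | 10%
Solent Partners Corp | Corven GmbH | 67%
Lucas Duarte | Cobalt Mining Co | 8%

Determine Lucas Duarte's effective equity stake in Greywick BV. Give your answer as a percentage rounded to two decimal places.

Lucas reaches Greywick along 3 paths.
Via Kestrel: 47% × 23% = 10.81%.
Via Solent → Corven: 90% × 67% × 5% = 3.015%.
Via Solent → Corven → Oakfield: 90% × 67% × 100% × 55% = 33.165%.
Total: 10.81% + 3.015% + 33.165% = 46.99%.

46.99%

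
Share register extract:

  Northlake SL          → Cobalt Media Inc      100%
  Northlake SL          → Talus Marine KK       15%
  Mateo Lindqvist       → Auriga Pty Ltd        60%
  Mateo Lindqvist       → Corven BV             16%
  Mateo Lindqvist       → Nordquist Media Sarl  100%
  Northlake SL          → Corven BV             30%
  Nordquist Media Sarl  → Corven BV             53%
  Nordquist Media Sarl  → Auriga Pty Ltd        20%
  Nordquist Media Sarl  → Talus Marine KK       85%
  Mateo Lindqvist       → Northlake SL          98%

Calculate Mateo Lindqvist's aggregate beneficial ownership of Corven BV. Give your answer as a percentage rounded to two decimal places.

98.40%

Mateo reaches Corven along 3 paths.
Via Nordquist: 100% × 53% = 53%.
Via Northlake: 98% × 30% = 29.4%.
Direct stake: 16% = 16%.
Total: 53% + 29.4% + 16% = 98.4%.
Rounded: 98.40%.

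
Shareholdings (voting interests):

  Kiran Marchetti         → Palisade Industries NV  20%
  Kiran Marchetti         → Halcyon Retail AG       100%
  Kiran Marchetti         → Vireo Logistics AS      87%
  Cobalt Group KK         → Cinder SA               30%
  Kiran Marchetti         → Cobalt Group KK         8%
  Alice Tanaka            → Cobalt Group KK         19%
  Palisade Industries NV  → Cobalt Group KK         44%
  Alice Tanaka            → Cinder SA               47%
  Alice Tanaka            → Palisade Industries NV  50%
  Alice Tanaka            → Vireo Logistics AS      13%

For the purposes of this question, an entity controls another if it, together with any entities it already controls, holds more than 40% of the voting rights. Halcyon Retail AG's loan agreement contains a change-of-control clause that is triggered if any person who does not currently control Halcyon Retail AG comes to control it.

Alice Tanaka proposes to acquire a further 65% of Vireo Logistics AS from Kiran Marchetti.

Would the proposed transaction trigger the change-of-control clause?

No

The purchase adds only to Alice's holdings (Kiran's stake shrinks), so Alice is the only person who could newly come to control Halcyon.
Alice holds 50% of Palisade, so Alice controls Palisade.
Palisade and Alice together hold 44% + 19% = 63% of Cobalt, so Alice controls Cobalt.
Cobalt and Alice together hold 30% + 47% = 77% of Cinder, so Alice controls Cinder.
Neither Alice nor any entity Alice controls holds any voting interest in Halcyon.
So before the transaction, Alice does not control Halcyon.
After the purchase, Alice's direct stake in Vireo rises to 13% + 65% = 78%, and Kiran's stake falls to 22%.
Alice holds 78% of Vireo, so Alice controls Vireo.
After the transaction, neither Alice nor any entity Alice controls holds a voting interest in Halcyon, so Alice still does not control it.
No new person acquires control, so the clause is not triggered.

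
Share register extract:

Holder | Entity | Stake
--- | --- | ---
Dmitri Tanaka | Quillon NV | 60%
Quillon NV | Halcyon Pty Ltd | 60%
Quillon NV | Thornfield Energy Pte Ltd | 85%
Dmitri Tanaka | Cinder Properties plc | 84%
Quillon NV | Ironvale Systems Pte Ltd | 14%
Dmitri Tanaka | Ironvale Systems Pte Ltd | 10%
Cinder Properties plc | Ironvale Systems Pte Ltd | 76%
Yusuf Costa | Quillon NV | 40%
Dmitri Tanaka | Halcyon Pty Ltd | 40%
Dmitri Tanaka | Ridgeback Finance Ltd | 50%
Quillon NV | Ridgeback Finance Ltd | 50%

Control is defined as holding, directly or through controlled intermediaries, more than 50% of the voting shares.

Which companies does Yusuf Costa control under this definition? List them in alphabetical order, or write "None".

None

Yusuf's largest direct stake is 40% in Quillon, which does not meet the threshold.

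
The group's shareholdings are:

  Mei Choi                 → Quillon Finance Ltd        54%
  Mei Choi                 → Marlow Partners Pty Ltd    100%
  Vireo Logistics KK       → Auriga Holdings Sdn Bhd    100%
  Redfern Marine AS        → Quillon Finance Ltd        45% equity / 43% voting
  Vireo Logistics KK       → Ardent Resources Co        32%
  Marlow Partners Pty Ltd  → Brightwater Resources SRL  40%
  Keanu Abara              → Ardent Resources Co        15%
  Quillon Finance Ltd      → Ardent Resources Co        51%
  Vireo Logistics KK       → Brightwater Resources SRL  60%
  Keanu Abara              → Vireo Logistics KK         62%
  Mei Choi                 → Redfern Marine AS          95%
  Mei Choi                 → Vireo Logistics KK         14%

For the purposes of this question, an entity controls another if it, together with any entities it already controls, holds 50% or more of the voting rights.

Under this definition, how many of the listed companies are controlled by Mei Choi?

4

Mei holds 100% of Marlow, so Mei controls Marlow.
Mei holds 95% of Redfern, so Mei controls Redfern.
Redfern and Mei together hold 43% + 54% = 97% of Quillon, so Mei controls Quillon.
Quillon holds 51% of Ardent, so Mei controls Ardent.
No other company's threshold is met.
Mei controls 4 companies.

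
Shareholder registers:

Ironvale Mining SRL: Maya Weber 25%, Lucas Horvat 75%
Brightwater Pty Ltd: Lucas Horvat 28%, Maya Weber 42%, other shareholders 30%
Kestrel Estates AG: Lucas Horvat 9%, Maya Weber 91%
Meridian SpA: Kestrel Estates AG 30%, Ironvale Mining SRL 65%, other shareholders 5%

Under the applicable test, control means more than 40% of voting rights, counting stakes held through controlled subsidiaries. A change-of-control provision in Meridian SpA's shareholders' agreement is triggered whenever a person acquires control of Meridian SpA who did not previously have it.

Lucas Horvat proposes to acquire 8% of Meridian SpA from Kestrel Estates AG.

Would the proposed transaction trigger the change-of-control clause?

The purchase adds only to Lucas's holdings (Kestrel's stake shrinks), so Lucas is the only person who could newly come to control Meridian.
Lucas holds 75% of Ironvale, so Lucas controls Ironvale.
Ironvale holds 65% of Meridian, so Lucas controls Meridian.
So Lucas already controls Meridian before the transaction.
After the purchase, Lucas holds 8% of Meridian directly, and Kestrel's stake falls to 22%.
Lucas controlled Meridian already, so this is not a new person acquiring control; every other person's position is unchanged or reduced.
No new person acquires control, so the clause is not triggered.

No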